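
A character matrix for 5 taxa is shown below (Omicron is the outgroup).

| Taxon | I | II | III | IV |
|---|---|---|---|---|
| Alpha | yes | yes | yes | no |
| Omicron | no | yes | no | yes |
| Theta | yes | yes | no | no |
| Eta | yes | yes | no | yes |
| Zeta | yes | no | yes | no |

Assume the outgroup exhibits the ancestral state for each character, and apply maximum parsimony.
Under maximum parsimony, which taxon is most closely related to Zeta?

Character polarity is set by the outgroup: the derived state is whichever differs from the outgroup's state, so for II, IV the derived state is 'no', and for the remaining characters it is 'yes'.
I (derived state 'yes') is shared by all ingroup taxa — unites the whole ingroup.
II: derived state 'no' in Zeta only — an autapomorphy, so it tells us nothing about relationships among taxa.
III: derived state 'yes' in Alpha and Zeta only — synapomorphy for {Alpha, Zeta}.
Only Alpha, Theta, and Zeta show the derived state 'no' for IV, supporting them as a clade.
Most parsimonious ingroup topology: (((Zeta,Alpha),Theta),Eta).
Zeta and Alpha form a cherry on this tree, so they are sister taxa.

Alpha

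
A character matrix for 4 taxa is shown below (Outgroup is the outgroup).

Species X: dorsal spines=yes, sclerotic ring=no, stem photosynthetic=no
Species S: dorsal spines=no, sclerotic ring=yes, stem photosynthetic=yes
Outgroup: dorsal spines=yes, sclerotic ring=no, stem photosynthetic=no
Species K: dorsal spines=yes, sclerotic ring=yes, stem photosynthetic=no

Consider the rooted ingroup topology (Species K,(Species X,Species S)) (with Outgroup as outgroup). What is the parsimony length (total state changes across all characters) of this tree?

Map each character onto (Species K,(Species X,Species S)) (rooted by Outgroup) and count the minimum state changes it requires (Fitch parsimony):
dorsal spines: 1; sclerotic ring: 2; stem photosynthetic: 1.
Total tree length = 4.

4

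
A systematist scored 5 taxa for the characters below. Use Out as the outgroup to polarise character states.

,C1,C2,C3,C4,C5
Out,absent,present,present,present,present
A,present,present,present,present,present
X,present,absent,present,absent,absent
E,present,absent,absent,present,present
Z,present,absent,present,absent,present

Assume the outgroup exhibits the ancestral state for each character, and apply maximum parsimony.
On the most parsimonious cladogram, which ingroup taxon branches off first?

Character polarity is set by the outgroup: the derived state is whichever differs from the outgroup's state, so for C2, C3, C4, C5 the derived state is 'absent', and for the remaining characters it is 'present'.
C1 (derived state 'present') is shared by all ingroup taxa — unites the whole ingroup.
Only E, X, and Z show the derived state 'absent' for C2, supporting them as a clade.
C3: derived state 'absent' in E only — an autapomorphy, so it tells us nothing about relationships among taxa.
C4 (derived state 'absent') is shared by X and Z — a synapomorphy uniting that clade.
C5 (derived state 'absent') is unique to X (autapomorphy; uninformative for grouping).
Most parsimonious ingroup topology: (A,((X,Z),E)).
A is sister to the clade containing all other ingroup taxa, so it is the earliest-diverging (most basal) ingroup lineage.

A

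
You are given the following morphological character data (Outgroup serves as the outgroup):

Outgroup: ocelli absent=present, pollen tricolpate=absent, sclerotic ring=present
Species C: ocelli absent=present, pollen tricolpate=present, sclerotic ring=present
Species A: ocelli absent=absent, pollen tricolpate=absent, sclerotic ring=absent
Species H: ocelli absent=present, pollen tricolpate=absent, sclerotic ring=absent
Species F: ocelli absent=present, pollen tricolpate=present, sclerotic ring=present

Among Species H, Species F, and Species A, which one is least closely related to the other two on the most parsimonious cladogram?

Species F

Character polarity is set by the outgroup: the derived state is whichever differs from the outgroup's state, so for ocelli absent, sclerotic ring the derived state is 'absent', and for the remaining characters it is 'present'.
ocelli absent: derived state 'absent' in Species A only — an autapomorphy, so it tells us nothing about relationships among taxa.
pollen tricolpate (derived state 'present') is shared by Species C and Species F — a synapomorphy uniting that clade.
Only Species A and Species H show the derived state 'absent' for sclerotic ring, supporting them as a clade.
Most parsimonious ingroup topology: ((Species C,Species F),(Species A,Species H)).
Species H and Species A share a more recent common ancestor with each other than either does with Species F, so Species F is the least closely related of the three.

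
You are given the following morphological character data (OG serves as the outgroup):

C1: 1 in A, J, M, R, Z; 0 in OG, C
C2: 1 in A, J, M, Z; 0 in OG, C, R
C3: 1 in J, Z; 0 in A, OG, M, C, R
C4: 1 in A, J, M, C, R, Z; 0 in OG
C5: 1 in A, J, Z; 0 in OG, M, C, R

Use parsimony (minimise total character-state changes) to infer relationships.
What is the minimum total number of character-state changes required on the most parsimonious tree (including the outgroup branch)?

The outgroup has state '0' for every character, so '1' is the derived state throughout.
C1 (derived state '1') is shared by A, J, M, R, and Z — a synapomorphy uniting that clade.
Only A, J, M, and Z show the derived state '1' for C2, supporting them as a clade.
C3: derived state '1' in J and Z only — synapomorphy for {J, Z}.
C4 (derived state '1') is shared by all ingroup taxa — unites the whole ingroup.
C5: derived state '1' in A, J, and Z only — synapomorphy for {A, J, Z}.
Most parsimonious ingroup topology: ((R,(M,((J,Z),A))),C).
Changes per character on this tree: C1: 1; C2: 1; C3: 1; C4: 1; C5: 1.
Total = 5.

5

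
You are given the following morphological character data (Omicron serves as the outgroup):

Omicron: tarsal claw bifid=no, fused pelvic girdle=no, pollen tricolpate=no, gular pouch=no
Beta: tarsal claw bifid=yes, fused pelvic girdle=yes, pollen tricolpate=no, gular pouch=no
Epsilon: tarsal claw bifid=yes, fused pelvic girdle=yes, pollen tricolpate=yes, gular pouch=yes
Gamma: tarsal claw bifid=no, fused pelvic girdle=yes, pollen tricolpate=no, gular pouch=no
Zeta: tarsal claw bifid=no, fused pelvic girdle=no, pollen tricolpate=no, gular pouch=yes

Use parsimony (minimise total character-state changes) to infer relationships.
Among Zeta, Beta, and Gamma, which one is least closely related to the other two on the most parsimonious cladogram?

The outgroup has state 'no' for every character, so 'yes' is the derived state throughout.
tarsal claw bifid (derived state 'yes') is shared by Beta and Epsilon — a synapomorphy uniting that clade.
fused pelvic girdle (derived state 'yes') is shared by Beta, Epsilon, and Gamma — a synapomorphy uniting that clade.
pollen tricolpate (derived state 'yes') is unique to Epsilon (autapomorphy; uninformative for grouping).
gular pouch (state 'yes') occurs in Epsilon and Zeta but conflicts with the nesting implied by the other characters — most parsimoniously interpreted as homoplasy.
Most parsimonious ingroup topology: (((Beta,Epsilon),Gamma),Zeta).
Beta and Gamma share a more recent common ancestor with each other than either does with Zeta, so Zeta is the least closely related of the three.

Zeta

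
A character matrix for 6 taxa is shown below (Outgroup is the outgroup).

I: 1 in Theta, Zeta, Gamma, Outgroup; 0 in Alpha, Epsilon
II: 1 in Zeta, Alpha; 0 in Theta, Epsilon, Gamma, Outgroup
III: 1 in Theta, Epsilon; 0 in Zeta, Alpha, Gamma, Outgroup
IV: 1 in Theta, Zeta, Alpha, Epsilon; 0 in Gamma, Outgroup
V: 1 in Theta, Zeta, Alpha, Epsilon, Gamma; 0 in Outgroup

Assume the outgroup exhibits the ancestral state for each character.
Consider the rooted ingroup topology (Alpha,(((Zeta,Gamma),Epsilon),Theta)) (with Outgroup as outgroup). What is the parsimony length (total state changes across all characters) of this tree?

Map each character onto (Alpha,(((Zeta,Gamma),Epsilon),Theta)) (rooted by Outgroup) and count the minimum state changes it requires (Fitch parsimony):
I: 2; II: 2; III: 2; IV: 2; V: 1.
Total tree length = 9.

9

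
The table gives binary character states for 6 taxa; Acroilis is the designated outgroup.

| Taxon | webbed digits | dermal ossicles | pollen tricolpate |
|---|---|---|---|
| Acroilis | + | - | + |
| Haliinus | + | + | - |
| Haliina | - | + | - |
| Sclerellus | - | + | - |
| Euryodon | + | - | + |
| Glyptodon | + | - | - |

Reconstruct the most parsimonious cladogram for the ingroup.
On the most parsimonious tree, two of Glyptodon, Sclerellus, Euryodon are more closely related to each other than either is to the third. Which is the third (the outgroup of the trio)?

Euryodon

Character polarity is set by the outgroup: the derived state is whichever differs from the outgroup's state, so for webbed digits, pollen tricolpate the derived state is '-', and for the remaining characters it is '+'.
webbed digits: derived state '-' in Haliina and Sclerellus only — synapomorphy for {Haliina, Sclerellus}.
dermal ossicles (derived state '+') is shared by Haliina, Haliinus, and Sclerellus — a synapomorphy uniting that clade.
Only Glyptodon, Haliina, Haliinus, and Sclerellus show the derived state '-' for pollen tricolpate, supporting them as a clade.
Most parsimonious ingroup topology: (((Haliinus,(Haliina,Sclerellus)),Glyptodon),Euryodon).
Sclerellus and Glyptodon share a more recent common ancestor with each other than either does with Euryodon, so Euryodon is the least closely related of the three.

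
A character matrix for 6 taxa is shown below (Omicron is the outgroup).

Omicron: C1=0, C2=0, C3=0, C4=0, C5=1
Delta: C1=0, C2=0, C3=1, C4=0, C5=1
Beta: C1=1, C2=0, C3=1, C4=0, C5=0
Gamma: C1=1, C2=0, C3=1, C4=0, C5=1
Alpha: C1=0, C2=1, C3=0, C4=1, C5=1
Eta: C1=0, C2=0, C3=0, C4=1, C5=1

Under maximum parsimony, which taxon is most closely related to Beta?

Character polarity is set by the outgroup: the derived state is whichever differs from the outgroup's state, so for C5 the derived state is '0', and for the remaining characters it is '1'.
C1 (derived state '1') is shared by Beta and Gamma — a synapomorphy uniting that clade.
C2 (derived state '1') is unique to Alpha (autapomorphy; uninformative for grouping).
C3 (derived state '1') is shared by Beta, Delta, and Gamma — a synapomorphy uniting that clade.
C4: derived state '1' in Alpha and Eta only — synapomorphy for {Alpha, Eta}.
C5: derived state '0' in Beta only — an autapomorphy, so it tells us nothing about relationships among taxa.
Most parsimonious ingroup topology: ((Delta,(Beta,Gamma)),(Alpha,Eta)).
Beta and Gamma form a cherry on this tree, so they are sister taxa.

Gamma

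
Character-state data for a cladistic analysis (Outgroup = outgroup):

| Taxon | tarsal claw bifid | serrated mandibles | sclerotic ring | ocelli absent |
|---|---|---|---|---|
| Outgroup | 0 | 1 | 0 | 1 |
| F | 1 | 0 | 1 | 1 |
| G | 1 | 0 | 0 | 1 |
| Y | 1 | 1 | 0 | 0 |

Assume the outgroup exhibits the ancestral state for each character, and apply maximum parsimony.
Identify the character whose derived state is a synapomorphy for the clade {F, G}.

serrated mandibles

Character polarity is set by the outgroup: the derived state is whichever differs from the outgroup's state, so for serrated mandibles, ocelli absent the derived state is '0', and for the remaining characters it is '1'.
All ingroup taxa share the derived state '1' for tarsal claw bifid; it defines the ingroup but does not resolve relationships within it.
serrated mandibles (derived state '0') is shared by F and G — a synapomorphy uniting that clade.
sclerotic ring: derived state '1' in F only — an autapomorphy, so it tells us nothing about relationships among taxa.
ocelli absent (derived state '0') is unique to Y (autapomorphy; uninformative for grouping).
Most parsimonious ingroup topology: ((F,G),Y).
The clade {F, G} is supported by serrated mandibles: its derived state '0' occurs in exactly those taxa and in no other taxon (including the outgroup).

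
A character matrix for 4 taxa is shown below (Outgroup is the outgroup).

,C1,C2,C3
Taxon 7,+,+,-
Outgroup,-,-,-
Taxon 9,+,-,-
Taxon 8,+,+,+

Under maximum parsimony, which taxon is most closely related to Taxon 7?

Taxon 8

The outgroup has state '-' for every character, so '+' is the derived state throughout.
C1 (derived state '+') is shared by all ingroup taxa — unites the whole ingroup.
C2 (derived state '+') is shared by Taxon 7 and Taxon 8 — a synapomorphy uniting that clade.
C3 (derived state '+') is unique to Taxon 8 (autapomorphy; uninformative for grouping).
Most parsimonious ingroup topology: ((Taxon 7,Taxon 8),Taxon 9).
Taxon 7 and Taxon 8 form a cherry on this tree, so they are sister taxa.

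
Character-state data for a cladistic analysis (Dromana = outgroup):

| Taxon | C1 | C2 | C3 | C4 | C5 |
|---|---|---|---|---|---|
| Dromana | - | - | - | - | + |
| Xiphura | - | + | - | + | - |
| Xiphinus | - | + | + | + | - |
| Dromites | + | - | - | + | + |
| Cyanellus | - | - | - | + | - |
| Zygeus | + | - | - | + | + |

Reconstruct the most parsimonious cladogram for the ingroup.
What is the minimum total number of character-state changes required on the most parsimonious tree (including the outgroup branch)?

Character polarity is set by the outgroup: the derived state is whichever differs from the outgroup's state, so for C5 the derived state is '-', and for the remaining characters it is '+'.
Only Dromites and Zygeus show the derived state '+' for C1, supporting them as a clade.
C2 (derived state '+') is shared by Xiphinus and Xiphura — a synapomorphy uniting that clade.
C3 (derived state '+') is unique to Xiphinus (autapomorphy; uninformative for grouping).
All ingroup taxa share the derived state '+' for C4; it defines the ingroup but does not resolve relationships within it.
C5 (derived state '-') is shared by Cyanellus, Xiphinus, and Xiphura — a synapomorphy uniting that clade.
Most parsimonious ingroup topology: (((Xiphura,Xiphinus),Cyanellus),(Dromites,Zygeus)).
Changes per character on this tree: C1: 1; C2: 1; C3: 1; C4: 1; C5: 1.
Total = 5.

5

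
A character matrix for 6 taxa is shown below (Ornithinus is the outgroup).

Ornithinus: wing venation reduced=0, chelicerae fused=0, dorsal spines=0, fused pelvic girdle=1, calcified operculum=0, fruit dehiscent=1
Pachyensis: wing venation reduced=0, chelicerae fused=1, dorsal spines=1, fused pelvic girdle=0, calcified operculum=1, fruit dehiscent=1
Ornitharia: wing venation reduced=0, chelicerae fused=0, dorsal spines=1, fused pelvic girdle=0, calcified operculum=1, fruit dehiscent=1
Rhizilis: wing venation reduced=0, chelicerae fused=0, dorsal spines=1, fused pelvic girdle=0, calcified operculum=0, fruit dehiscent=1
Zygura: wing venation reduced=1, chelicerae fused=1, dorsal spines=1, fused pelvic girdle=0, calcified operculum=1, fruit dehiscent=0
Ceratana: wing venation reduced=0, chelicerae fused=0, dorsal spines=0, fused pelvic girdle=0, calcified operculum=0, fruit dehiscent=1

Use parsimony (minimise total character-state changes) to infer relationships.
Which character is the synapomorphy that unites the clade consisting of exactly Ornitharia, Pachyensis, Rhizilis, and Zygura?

Character polarity is set by the outgroup: the derived state is whichever differs from the outgroup's state, so for fused pelvic girdle, fruit dehiscent the derived state is '0', and for the remaining characters it is '1'.
wing venation reduced (derived state '1') is unique to Zygura (autapomorphy; uninformative for grouping).
Only Pachyensis and Zygura show the derived state '1' for chelicerae fused, supporting them as a clade.
Only Ornitharia, Pachyensis, Rhizilis, and Zygura show the derived state '1' for dorsal spines, supporting them as a clade.
fused pelvic girdle (derived state '0') is shared by all ingroup taxa — unites the whole ingroup.
Only Ornitharia, Pachyensis, and Zygura show the derived state '1' for calcified operculum, supporting them as a clade.
fruit dehiscent (derived state '0') is unique to Zygura (autapomorphy; uninformative for grouping).
Most parsimonious ingroup topology: ((((Pachyensis,Zygura),Ornitharia),Rhizilis),Ceratana).
The clade {Ornitharia, Pachyensis, Rhizilis, Zygura} is supported by dorsal spines: its derived state '1' occurs in exactly those taxa and in no other taxon (including the outgroup).

dorsal spines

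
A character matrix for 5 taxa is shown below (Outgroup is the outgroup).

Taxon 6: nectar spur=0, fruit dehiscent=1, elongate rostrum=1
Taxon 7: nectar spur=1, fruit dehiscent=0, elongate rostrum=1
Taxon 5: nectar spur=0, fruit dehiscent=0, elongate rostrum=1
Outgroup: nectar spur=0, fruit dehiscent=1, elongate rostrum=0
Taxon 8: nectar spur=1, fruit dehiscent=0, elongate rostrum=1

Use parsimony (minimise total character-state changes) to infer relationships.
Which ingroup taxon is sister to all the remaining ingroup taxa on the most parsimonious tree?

Character polarity is set by the outgroup: the derived state is whichever differs from the outgroup's state, so for fruit dehiscent the derived state is '0', and for the remaining characters it is '1'.
Only Taxon 7 and Taxon 8 show the derived state '1' for nectar spur, supporting them as a clade.
fruit dehiscent (derived state '0') is shared by Taxon 5, Taxon 7, and Taxon 8 — a synapomorphy uniting that clade.
elongate rostrum (derived state '1') is shared by all ingroup taxa — unites the whole ingroup.
Most parsimonious ingroup topology: (((Taxon 7,Taxon 8),Taxon 5),Taxon 6).
Taxon 6 is sister to the clade containing all other ingroup taxa, so it is the earliest-diverging (most basal) ingroup lineage.

Taxon 6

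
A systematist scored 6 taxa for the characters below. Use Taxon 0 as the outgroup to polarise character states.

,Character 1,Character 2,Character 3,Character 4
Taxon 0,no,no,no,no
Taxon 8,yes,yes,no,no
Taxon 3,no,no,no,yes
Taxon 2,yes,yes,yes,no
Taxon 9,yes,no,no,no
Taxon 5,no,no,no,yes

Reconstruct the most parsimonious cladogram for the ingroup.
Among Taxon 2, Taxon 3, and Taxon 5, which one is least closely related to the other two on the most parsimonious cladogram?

The outgroup has state 'no' for every character, so 'yes' is the derived state throughout.
Character 1 (derived state 'yes') is shared by Taxon 2, Taxon 8, and Taxon 9 — a synapomorphy uniting that clade.
Only Taxon 2 and Taxon 8 show the derived state 'yes' for Character 2, supporting them as a clade.
Character 3: derived state 'yes' in Taxon 2 only — an autapomorphy, so it tells us nothing about relationships among taxa.
Character 4 (derived state 'yes') is shared by Taxon 3 and Taxon 5 — a synapomorphy uniting that clade.
Most parsimonious ingroup topology: (((Taxon 8,Taxon 2),Taxon 9),(Taxon 3,Taxon 5)).
Taxon 5 and Taxon 3 share a more recent common ancestor with each other than either does with Taxon 2, so Taxon 2 is the least closely related of the three.

Taxon 2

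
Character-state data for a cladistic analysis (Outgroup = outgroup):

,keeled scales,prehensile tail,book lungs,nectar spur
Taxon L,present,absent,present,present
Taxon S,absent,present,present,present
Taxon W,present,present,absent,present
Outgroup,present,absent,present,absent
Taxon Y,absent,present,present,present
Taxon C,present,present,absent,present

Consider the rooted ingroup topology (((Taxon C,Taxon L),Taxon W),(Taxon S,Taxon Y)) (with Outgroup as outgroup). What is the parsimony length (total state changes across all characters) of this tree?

6

Map each character onto (((Taxon C,Taxon L),Taxon W),(Taxon S,Taxon Y)) (rooted by Outgroup) and count the minimum state changes it requires (Fitch parsimony):
keeled scales: 1; prehensile tail: 2; book lungs: 2; nectar spur: 1.
Total tree length = 6.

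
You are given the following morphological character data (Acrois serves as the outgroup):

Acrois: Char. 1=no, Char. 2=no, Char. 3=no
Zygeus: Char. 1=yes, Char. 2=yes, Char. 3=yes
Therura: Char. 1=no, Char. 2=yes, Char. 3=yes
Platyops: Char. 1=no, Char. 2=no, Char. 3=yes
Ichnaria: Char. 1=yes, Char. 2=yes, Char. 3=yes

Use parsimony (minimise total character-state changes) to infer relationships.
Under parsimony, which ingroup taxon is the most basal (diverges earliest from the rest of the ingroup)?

The outgroup has state 'no' for every character, so 'yes' is the derived state throughout.
Char. 1 (derived state 'yes') is shared by Ichnaria and Zygeus — a synapomorphy uniting that clade.
Char. 2: derived state 'yes' in Ichnaria, Therura, and Zygeus only — synapomorphy for {Ichnaria, Therura, Zygeus}.
Char. 3 (derived state 'yes') is shared by all ingroup taxa — unites the whole ingroup.
Most parsimonious ingroup topology: (((Zygeus,Ichnaria),Therura),Platyops).
Platyops is sister to the clade containing all other ingroup taxa, so it is the earliest-diverging (most basal) ingroup lineage.

Platyops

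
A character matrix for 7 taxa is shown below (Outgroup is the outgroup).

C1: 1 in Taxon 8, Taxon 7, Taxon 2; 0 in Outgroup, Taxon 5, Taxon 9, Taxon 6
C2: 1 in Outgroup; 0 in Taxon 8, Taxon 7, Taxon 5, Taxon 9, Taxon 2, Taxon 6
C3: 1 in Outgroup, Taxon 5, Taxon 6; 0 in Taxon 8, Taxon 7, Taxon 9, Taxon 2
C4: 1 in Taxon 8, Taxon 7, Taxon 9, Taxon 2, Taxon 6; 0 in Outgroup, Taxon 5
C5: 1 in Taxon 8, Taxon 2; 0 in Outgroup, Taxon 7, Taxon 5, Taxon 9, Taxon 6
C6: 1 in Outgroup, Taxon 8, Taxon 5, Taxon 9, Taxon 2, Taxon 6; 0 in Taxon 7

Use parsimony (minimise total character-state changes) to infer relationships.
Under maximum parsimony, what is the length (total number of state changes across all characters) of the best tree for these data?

Character polarity is set by the outgroup: the derived state is whichever differs from the outgroup's state, so for C2, C3, C6 the derived state is '0', and for the remaining characters it is '1'.
Only Taxon 2, Taxon 7, and Taxon 8 show the derived state '1' for C1, supporting them as a clade.
All ingroup taxa share the derived state '0' for C2; it defines the ingroup but does not resolve relationships within it.
Only Taxon 2, Taxon 7, Taxon 8, and Taxon 9 show the derived state '0' for C3, supporting them as a clade.
Only Taxon 2, Taxon 6, Taxon 7, Taxon 8, and Taxon 9 show the derived state '1' for C4, supporting them as a clade.
C5: derived state '1' in Taxon 2 and Taxon 8 only — synapomorphy for {Taxon 2, Taxon 8}.
C6: derived state '0' in Taxon 7 only — an autapomorphy, so it tells us nothing about relationships among taxa.
Most parsimonious ingroup topology: (((((Taxon 8,Taxon 2),Taxon 7),Taxon 9),Taxon 6),Taxon 5).
Changes per character on this tree: C1: 1; C2: 1; C3: 1; C4: 1; C5: 1; C6: 1.
Total = 6.

6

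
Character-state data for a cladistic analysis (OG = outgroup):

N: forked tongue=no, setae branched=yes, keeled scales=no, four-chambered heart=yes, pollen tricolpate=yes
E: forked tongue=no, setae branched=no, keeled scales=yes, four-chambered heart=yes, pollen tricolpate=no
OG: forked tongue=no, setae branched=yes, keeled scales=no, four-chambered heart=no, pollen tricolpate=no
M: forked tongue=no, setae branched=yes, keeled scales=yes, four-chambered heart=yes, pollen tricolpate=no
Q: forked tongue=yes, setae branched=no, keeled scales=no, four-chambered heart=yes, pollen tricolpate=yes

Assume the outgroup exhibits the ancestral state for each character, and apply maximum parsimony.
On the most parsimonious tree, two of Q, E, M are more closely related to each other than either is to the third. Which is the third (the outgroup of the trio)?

Character polarity is set by the outgroup: the derived state is whichever differs from the outgroup's state, so for setae branched the derived state is 'no', and for the remaining characters it is 'yes'.
forked tongue (derived state 'yes') is unique to Q (autapomorphy; uninformative for grouping).
setae branched (state 'no') occurs in E and Q but conflicts with the nesting implied by the other characters — most parsimoniously interpreted as homoplasy.
keeled scales: derived state 'yes' in E and M only — synapomorphy for {E, M}.
All ingroup taxa share the derived state 'yes' for four-chambered heart; it defines the ingroup but does not resolve relationships within it.
pollen tricolpate (derived state 'yes') is shared by N and Q — a synapomorphy uniting that clade.
Most parsimonious ingroup topology: ((M,E),(Q,N)).
M and E share a more recent common ancestor with each other than either does with Q, so Q is the least closely related of the three.

Q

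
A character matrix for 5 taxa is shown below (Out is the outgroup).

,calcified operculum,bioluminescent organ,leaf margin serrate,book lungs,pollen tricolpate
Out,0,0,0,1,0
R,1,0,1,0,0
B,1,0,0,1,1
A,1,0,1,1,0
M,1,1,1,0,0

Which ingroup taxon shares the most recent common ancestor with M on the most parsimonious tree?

R

Character polarity is set by the outgroup: the derived state is whichever differs from the outgroup's state, so for book lungs the derived state is '0', and for the remaining characters it is '1'.
calcified operculum (derived state '1') is shared by all ingroup taxa — unites the whole ingroup.
bioluminescent organ: derived state '1' in M only — an autapomorphy, so it tells us nothing about relationships among taxa.
Only A, M, and R show the derived state '1' for leaf margin serrate, supporting them as a clade.
book lungs (derived state '0') is shared by M and R — a synapomorphy uniting that clade.
pollen tricolpate: derived state '1' in B only — an autapomorphy, so it tells us nothing about relationships among taxa.
Most parsimonious ingroup topology: (((R,M),A),B).
M and R form a cherry on this tree, so they are sister taxa.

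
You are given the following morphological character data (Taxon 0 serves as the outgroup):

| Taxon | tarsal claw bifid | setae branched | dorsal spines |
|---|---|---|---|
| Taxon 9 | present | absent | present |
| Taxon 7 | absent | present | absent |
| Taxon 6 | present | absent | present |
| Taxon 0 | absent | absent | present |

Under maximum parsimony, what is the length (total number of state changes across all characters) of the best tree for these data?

3

Character polarity is set by the outgroup: the derived state is whichever differs from the outgroup's state, so for dorsal spines the derived state is 'absent', and for the remaining characters it is 'present'.
Only Taxon 6 and Taxon 9 show the derived state 'present' for tarsal claw bifid, supporting them as a clade.
setae branched: derived state 'present' in Taxon 7 only — an autapomorphy, so it tells us nothing about relationships among taxa.
dorsal spines (derived state 'absent') is unique to Taxon 7 (autapomorphy; uninformative for grouping).
Most parsimonious ingroup topology: ((Taxon 9,Taxon 6),Taxon 7).
Changes per character on this tree: tarsal claw bifid: 1; setae branched: 1; dorsal spines: 1.
Total = 3.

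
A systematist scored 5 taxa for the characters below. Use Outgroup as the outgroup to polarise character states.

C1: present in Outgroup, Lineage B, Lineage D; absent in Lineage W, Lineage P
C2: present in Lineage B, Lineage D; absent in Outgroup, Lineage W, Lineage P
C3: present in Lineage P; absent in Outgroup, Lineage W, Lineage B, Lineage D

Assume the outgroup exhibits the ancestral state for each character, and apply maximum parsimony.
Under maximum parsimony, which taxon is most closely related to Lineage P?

Lineage W

Character polarity is set by the outgroup: the derived state is whichever differs from the outgroup's state, so for C1 the derived state is 'absent', and for the remaining characters it is 'present'.
C1: derived state 'absent' in Lineage P and Lineage W only — synapomorphy for {Lineage P, Lineage W}.
Only Lineage B and Lineage D show the derived state 'present' for C2, supporting them as a clade.
C3 (derived state 'present') is unique to Lineage P (autapomorphy; uninformative for grouping).
Most parsimonious ingroup topology: ((Lineage W,Lineage P),(Lineage B,Lineage D)).
Lineage P and Lineage W form a cherry on this tree, so they are sister taxa.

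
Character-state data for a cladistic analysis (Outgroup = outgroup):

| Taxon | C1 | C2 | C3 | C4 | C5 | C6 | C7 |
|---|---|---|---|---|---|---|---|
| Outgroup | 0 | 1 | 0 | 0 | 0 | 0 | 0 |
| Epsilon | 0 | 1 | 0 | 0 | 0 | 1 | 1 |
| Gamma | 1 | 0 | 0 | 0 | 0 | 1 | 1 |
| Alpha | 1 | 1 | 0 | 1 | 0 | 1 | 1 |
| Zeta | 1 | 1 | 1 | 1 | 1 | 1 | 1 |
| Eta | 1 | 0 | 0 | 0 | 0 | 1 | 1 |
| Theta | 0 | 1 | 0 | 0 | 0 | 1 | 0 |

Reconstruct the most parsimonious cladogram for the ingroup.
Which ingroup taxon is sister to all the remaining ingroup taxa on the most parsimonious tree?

Character polarity is set by the outgroup: the derived state is whichever differs from the outgroup's state, so for C2 the derived state is '0', and for the remaining characters it is '1'.
Only Alpha, Eta, Gamma, and Zeta show the derived state '1' for C1, supporting them as a clade.
C2: derived state '0' in Eta and Gamma only — synapomorphy for {Eta, Gamma}.
C3: derived state '1' in Zeta only — an autapomorphy, so it tells us nothing about relationships among taxa.
C4: derived state '1' in Alpha and Zeta only — synapomorphy for {Alpha, Zeta}.
C5: derived state '1' in Zeta only — an autapomorphy, so it tells us nothing about relationships among taxa.
All ingroup taxa share the derived state '1' for C6; it defines the ingroup but does not resolve relationships within it.
C7: derived state '1' in Alpha, Epsilon, Eta, Gamma, and Zeta only — synapomorphy for {Alpha, Epsilon, Eta, Gamma, Zeta}.
Most parsimonious ingroup topology: ((Epsilon,((Gamma,Eta),(Alpha,Zeta))),Theta).
Theta is sister to the clade containing all other ingroup taxa, so it is the earliest-diverging (most basal) ingroup lineage.

Theta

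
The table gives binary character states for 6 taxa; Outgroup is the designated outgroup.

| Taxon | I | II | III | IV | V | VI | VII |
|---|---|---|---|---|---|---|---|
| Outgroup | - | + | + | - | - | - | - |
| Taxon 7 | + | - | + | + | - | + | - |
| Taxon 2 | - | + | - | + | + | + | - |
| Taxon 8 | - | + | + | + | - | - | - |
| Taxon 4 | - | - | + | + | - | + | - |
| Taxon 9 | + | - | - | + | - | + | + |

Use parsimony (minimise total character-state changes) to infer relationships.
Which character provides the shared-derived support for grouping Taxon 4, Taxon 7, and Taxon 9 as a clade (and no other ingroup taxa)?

II

Character polarity is set by the outgroup: the derived state is whichever differs from the outgroup's state, so for II, III the derived state is '-', and for the remaining characters it is '+'.
I: derived state '+' in Taxon 7 and Taxon 9 only — synapomorphy for {Taxon 7, Taxon 9}.
Only Taxon 4, Taxon 7, and Taxon 9 show the derived state '-' for II, supporting them as a clade.
III (state '-') occurs in Taxon 2 and Taxon 9 but conflicts with the nesting implied by the other characters — most parsimoniously interpreted as homoplasy.
All ingroup taxa share the derived state '+' for IV; it defines the ingroup but does not resolve relationships within it.
V (derived state '+') is unique to Taxon 2 (autapomorphy; uninformative for grouping).
VI: derived state '+' in Taxon 2, Taxon 4, Taxon 7, and Taxon 9 only — synapomorphy for {Taxon 2, Taxon 4, Taxon 7, Taxon 9}.
VII: derived state '+' in Taxon 9 only — an autapomorphy, so it tells us nothing about relationships among taxa.
Most parsimonious ingroup topology: ((((Taxon 7,Taxon 9),Taxon 4),Taxon 2),Taxon 8).
The clade {Taxon 4, Taxon 7, Taxon 9} is supported by II: its derived state '-' occurs in exactly those taxa and in no other taxon (including the outgroup).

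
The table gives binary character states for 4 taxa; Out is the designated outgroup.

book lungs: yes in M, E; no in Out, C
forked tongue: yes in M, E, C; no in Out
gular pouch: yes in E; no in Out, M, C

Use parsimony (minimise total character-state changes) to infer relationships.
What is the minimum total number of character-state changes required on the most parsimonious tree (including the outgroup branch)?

The outgroup has state 'no' for every character, so 'yes' is the derived state throughout.
book lungs (derived state 'yes') is shared by E and M — a synapomorphy uniting that clade.
forked tongue (derived state 'yes') is shared by all ingroup taxa — unites the whole ingroup.
gular pouch (derived state 'yes') is unique to E (autapomorphy; uninformative for grouping).
Most parsimonious ingroup topology: ((M,E),C).
Changes per character on this tree: book lungs: 1; forked tongue: 1; gular pouch: 1.
Total = 3.

3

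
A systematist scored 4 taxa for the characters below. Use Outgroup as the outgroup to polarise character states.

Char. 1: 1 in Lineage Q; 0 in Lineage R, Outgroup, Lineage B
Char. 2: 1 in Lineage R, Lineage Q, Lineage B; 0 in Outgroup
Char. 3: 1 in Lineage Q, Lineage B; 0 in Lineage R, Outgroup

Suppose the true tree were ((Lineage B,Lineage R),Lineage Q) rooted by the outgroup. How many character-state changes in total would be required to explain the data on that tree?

4

Map each character onto ((Lineage B,Lineage R),Lineage Q) (rooted by Outgroup) and count the minimum state changes it requires (Fitch parsimony):
Char. 1: 1; Char. 2: 1; Char. 3: 2.
Total tree length = 4.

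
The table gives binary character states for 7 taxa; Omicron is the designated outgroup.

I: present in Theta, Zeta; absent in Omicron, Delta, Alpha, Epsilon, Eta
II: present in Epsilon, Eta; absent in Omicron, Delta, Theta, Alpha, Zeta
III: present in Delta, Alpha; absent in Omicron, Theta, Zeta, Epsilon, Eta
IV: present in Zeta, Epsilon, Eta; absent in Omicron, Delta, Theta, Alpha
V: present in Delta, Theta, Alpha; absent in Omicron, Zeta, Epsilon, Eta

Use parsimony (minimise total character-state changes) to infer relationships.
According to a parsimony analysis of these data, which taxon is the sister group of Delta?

The outgroup has state 'absent' for every character, so 'present' is the derived state throughout.
I (state 'present') occurs in Theta and Zeta but conflicts with the nesting implied by the other characters — most parsimoniously interpreted as homoplasy.
II: derived state 'present' in Epsilon and Eta only — synapomorphy for {Epsilon, Eta}.
Only Alpha and Delta show the derived state 'present' for III, supporting them as a clade.
IV: derived state 'present' in Epsilon, Eta, and Zeta only — synapomorphy for {Epsilon, Eta, Zeta}.
V (derived state 'present') is shared by Alpha, Delta, and Theta — a synapomorphy uniting that clade.
Most parsimonious ingroup topology: (((Delta,Alpha),Theta),(Zeta,(Epsilon,Eta))).
Delta and Alpha form a cherry on this tree, so they are sister taxa.

Alpha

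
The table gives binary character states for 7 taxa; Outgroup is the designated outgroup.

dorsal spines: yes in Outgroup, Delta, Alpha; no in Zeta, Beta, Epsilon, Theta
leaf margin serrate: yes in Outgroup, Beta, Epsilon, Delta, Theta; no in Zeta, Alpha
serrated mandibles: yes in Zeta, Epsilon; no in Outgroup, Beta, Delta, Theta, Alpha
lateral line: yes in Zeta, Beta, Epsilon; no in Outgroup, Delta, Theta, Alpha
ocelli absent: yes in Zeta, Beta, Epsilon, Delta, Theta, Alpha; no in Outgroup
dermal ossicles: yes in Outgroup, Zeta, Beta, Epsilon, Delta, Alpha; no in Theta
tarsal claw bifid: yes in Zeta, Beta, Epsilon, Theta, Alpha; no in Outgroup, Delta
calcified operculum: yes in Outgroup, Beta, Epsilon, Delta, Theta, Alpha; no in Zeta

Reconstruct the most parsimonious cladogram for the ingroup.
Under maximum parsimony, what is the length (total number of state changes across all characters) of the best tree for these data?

9

Character polarity is set by the outgroup: the derived state is whichever differs from the outgroup's state, so for dorsal spines, leaf margin serrate, dermal ossicles, calcified operculum the derived state is 'no', and for the remaining characters it is 'yes'.
Only Beta, Epsilon, Theta, and Zeta show the derived state 'no' for dorsal spines, supporting them as a clade.
leaf margin serrate groups Alpha and Zeta, which is incompatible with the clades supported by the remaining characters; treating it as convergent (homoplasy) costs fewer steps than any alternative tree.
Only Epsilon and Zeta show the derived state 'yes' for serrated mandibles, supporting them as a clade.
Only Beta, Epsilon, and Zeta show the derived state 'yes' for lateral line, supporting them as a clade.
ocelli absent (derived state 'yes') is shared by all ingroup taxa — unites the whole ingroup.
dermal ossicles (derived state 'no') is unique to Theta (autapomorphy; uninformative for grouping).
tarsal claw bifid (derived state 'yes') is shared by Alpha, Beta, Epsilon, Theta, and Zeta — a synapomorphy uniting that clade.
calcified operculum: derived state 'no' in Zeta only — an autapomorphy, so it tells us nothing about relationships among taxa.
Most parsimonious ingroup topology: (((((Zeta,Epsilon),Beta),Theta),Alpha),Delta).
Changes per character on this tree: dorsal spines: 1; leaf margin serrate: 2; serrated mandibles: 1; lateral line: 1; ocelli absent: 1; dermal ossicles: 1; tarsal claw bifid: 1; calcified operculum: 1.
Total = 9.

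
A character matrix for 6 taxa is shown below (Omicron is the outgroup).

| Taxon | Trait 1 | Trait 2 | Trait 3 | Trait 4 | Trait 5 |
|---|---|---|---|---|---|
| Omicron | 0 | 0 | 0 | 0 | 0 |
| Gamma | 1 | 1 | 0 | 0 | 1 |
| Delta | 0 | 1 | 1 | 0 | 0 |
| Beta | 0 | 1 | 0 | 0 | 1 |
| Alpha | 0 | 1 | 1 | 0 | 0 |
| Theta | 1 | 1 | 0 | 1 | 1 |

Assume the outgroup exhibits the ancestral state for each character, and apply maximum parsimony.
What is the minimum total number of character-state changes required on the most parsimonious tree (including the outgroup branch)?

5

The outgroup has state '0' for every character, so '1' is the derived state throughout.
Only Gamma and Theta show the derived state '1' for Trait 1, supporting them as a clade.
Trait 2 (derived state '1') is shared by all ingroup taxa — unites the whole ingroup.
Only Alpha and Delta show the derived state '1' for Trait 3, supporting them as a clade.
Trait 4 (derived state '1') is unique to Theta (autapomorphy; uninformative for grouping).
Trait 5 (derived state '1') is shared by Beta, Gamma, and Theta — a synapomorphy uniting that clade.
Most parsimonious ingroup topology: (((Gamma,Theta),Beta),(Delta,Alpha)).
Changes per character on this tree: Trait 1: 1; Trait 2: 1; Trait 3: 1; Trait 4: 1; Trait 5: 1.
Total = 5.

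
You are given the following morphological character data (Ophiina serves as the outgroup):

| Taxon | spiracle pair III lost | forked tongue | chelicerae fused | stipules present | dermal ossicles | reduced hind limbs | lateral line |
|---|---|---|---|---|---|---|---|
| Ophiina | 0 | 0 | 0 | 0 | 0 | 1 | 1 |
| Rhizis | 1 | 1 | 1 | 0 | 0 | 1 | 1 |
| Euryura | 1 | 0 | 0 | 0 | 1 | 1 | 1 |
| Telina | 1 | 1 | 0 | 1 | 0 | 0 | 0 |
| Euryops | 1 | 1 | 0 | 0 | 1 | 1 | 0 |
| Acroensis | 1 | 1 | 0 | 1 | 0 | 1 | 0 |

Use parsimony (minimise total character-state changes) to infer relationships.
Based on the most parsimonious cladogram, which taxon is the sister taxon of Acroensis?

Telina

Character polarity is set by the outgroup: the derived state is whichever differs from the outgroup's state, so for reduced hind limbs, lateral line the derived state is '0', and for the remaining characters it is '1'.
spiracle pair III lost (derived state '1') is shared by all ingroup taxa — unites the whole ingroup.
forked tongue (derived state '1') is shared by Acroensis, Euryops, Rhizis, and Telina — a synapomorphy uniting that clade.
chelicerae fused (derived state '1') is unique to Rhizis (autapomorphy; uninformative for grouping).
stipules present (derived state '1') is shared by Acroensis and Telina — a synapomorphy uniting that clade.
dermal ossicles (state '1') occurs in Euryops and Euryura but conflicts with the nesting implied by the other characters — most parsimoniously interpreted as homoplasy.
reduced hind limbs: derived state '0' in Telina only — an autapomorphy, so it tells us nothing about relationships among taxa.
Only Acroensis, Euryops, and Telina show the derived state '0' for lateral line, supporting them as a clade.
Most parsimonious ingroup topology: ((Rhizis,((Telina,Acroensis),Euryops)),Euryura).
Acroensis and Telina form a cherry on this tree, so they are sister taxa.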